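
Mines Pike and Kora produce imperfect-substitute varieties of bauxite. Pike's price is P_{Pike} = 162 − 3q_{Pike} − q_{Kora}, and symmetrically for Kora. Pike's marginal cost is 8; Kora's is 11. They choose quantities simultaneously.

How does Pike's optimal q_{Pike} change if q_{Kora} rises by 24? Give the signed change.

-4

Mine Pike's profit: π = q_{Pike}(162 − 3q_{Pike} − q_{Kora}) − 8q_{Pike}.
∂π/∂q_{Pike} = 154 − 6q_{Pike} − q_{Kora} = 0 ⇒ q_{Pike} = 77/3 − (1/6)q_{Kora}.
The reaction-function slope is −1/6, so a 24-unit rise in q_{Kora} moves q_{Pike} by −1/6 × 24 = −4. Pike's best response falls — the actions are strategic substitutes.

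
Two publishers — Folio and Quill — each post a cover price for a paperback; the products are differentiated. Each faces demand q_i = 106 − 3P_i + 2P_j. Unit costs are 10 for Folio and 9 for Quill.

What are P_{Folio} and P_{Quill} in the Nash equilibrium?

Folio's profit: π = (P_{Folio} − 10)(106 − 3P_{Folio} + 2P_{Quill}).
∂π/∂P_{Folio} = 136 − 6P_{Folio} + 2P_{Quill} = 0 ⇒ P_{Folio} = 68/3 + (1/3)P_{Quill}.
Similarly P_{Quill} = 133/6 + (1/3)P_{Folio}.
Substituting the second reaction function into the first: P_{Folio} = 68/3 + (1/3)(133/6 + (1/3)P_{Folio}), which gives (8/9)P_{Folio} = 541/18 ⇒ P_{Folio} = 33.8125.
Then P_{Quill} = 133/6 + (1/3)·33.8125 = 33.4375.

33.8125, 33.4375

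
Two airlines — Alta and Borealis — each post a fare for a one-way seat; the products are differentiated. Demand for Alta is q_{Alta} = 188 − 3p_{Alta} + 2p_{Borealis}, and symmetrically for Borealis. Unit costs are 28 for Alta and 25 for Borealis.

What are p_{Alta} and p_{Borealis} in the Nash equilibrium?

67.4375, 66.3125

Alta's profit: π = (p_{Alta} − 28)(188 − 3p_{Alta} + 2p_{Borealis}).
∂π/∂p_{Alta} = 272 − 6p_{Alta} + 2p_{Borealis} = 0 ⇒ p_{Alta} = 136/3 + (1/3)p_{Borealis}.
Similarly p_{Borealis} = 263/6 + (1/3)p_{Alta}.
Plugging p_{Borealis} into Alta's best response: p_{Alta} = 136/3 + (1/3)(263/6 + (1/3)p_{Alta}) ⇒ (8/9)p_{Alta} = 1079/18, so p_{Alta} = 67.4375.
Then p_{Borealis} = 263/6 + (1/3)·67.4375 = 66.3125.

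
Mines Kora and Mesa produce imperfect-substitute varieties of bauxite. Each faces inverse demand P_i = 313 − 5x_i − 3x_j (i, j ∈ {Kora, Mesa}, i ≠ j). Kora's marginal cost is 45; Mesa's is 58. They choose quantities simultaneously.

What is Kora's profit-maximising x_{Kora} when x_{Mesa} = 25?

19.3

Mine Kora's profit: π = x_{Kora}(313 − 5x_{Kora} − 3x_{Mesa}) − 45x_{Kora}.
∂π/∂x_{Kora} = 268 − 10x_{Kora} − 3x_{Mesa} = 0 ⇒ x_{Kora} = 26.8 − 0.3x_{Mesa}.
At x_{Mesa} = 25: x_{Kora} = 26.8 − 0.3·25 = 19.3.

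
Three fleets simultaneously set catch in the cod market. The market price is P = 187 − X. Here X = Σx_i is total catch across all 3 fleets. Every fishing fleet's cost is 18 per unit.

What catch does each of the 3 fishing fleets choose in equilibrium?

42.25

A representative fishing fleet's profit is π_i = x_i(187 − X) − 18x_i, with X = x_i + Σ_{j≠i} x_j.
First-order condition: 169 − 2x_i − Σ_{j≠i} x_j = 0.
With identical fishing fleets, set every x_j = x: then 169 − 2x − 2x = 0, i.e. x = 169/4 = 42.25.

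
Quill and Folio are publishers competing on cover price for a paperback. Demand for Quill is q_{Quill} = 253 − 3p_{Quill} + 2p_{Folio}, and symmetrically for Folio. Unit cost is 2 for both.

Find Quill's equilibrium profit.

11812.6875

Quill's profit: π = (p_{Quill} − 2)(253 − 3p_{Quill} + 2p_{Folio}).
∂π/∂p_{Quill} = 259 − 6p_{Quill} + 2p_{Folio} = 0 ⇒ p_{Quill} = 259/6 + (1/3)p_{Folio}.
Setting p_{Quill} = p_{Folio} in the reaction function: p_{Quill} = 259/6 + (1/3)p_{Quill}, so p_{Quill} = (259/6) / (2/3) = 64.75.
q_{Quill} = 253 − 3·64.75 + 2·64.75 = 188.25.
Profit = (64.75 − 2)·188.25 = 11812.6875.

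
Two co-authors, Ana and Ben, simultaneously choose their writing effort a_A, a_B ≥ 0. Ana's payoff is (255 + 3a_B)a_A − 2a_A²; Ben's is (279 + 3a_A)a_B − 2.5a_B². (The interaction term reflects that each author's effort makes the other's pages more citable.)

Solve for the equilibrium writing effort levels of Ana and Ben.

192, 171

Expanding Ana's payoff: 255a_A + 3a_Ba_A − 2a_A².
∂π/∂a_A = 255 + 3a_B − 4a_A = 0, so a_A = 63.75 + 0.75a_B.
Likewise for Ben: a_B = 55.8 + 0.6a_A.
Plugging a_B into Ana's best response: a_A = 63.75 + 0.75(55.8 + 0.6a_A) ⇒ 0.55a_A = 105.6, so a_A = 192.
Then a_B = 55.8 + 0.6·192 = 171.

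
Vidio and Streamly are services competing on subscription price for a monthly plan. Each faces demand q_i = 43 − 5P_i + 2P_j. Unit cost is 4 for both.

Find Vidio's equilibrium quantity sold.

Vidio's profit: π = (P_{Vidio} − 4)(43 − 5P_{Vidio} + 2P_{Streamly}).
∂π/∂P_{Vidio} = 63 − 10P_{Vidio} + 2P_{Streamly} = 0 ⇒ P_{Vidio} = 6.3 + 0.2P_{Streamly}.
Setting P_{Vidio} = P_{Streamly} in the reaction function: P_{Vidio} = 6.3 + 0.2P_{Vidio}, so P_{Vidio} = 6.3 / 0.8 = 7.875.
q_{Vidio} = 43 − 5·7.875 + 2·7.875 = 19.375.

19.375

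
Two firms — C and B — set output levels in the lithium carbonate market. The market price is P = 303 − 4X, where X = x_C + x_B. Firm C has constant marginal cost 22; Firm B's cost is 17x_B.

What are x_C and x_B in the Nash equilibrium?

23, 24.25

Firm C's profit: π = x_C(303 − 4(x_C + x_B)) − 22x_C.
∂π/∂x_C = 281 − 8x_C − 4x_B = 0, so x_C = 35.125 − 0.5x_B.
By the same steps for B: x_B = 35.75 − 0.5x_C.
Plugging x_B into C's best response: x_C = 35.125 − 0.5(35.75 − 0.5x_C) ⇒ 0.75x_C = 17.25, so x_C = 23.
Then x_B = 35.75 − 0.5·23 = 24.25.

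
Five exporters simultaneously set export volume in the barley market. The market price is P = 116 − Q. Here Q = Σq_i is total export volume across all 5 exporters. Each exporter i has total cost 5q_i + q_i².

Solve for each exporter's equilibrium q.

13.875

A representative exporter's profit is π_i = q_i(116 − Q) − 5q_i − q_i², with Q = q_i + Σ_{j≠i} q_j.
First-order condition: 111 − 4q_i − Σ_{j≠i} q_j = 0.
With identical exporters, set every q_j = q: then 111 − 4q − 4q = 0, i.e. q = 111/8 = 13.875.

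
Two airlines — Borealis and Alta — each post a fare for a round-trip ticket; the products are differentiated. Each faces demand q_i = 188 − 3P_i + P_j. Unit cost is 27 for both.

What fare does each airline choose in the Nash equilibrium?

Borealis's profit: π = (P_{Borealis} − 27)(188 − 3P_{Borealis} + P_{Alta}).
∂π/∂P_{Borealis} = 269 − 6P_{Borealis} + P_{Alta} = 0 ⇒ P_{Borealis} = 269/6 + (1/6)P_{Alta}.
The game is symmetric, so in equilibrium P_{Alta} = P_{Borealis}: the reaction function gives (5/6)P_{Borealis} = 269/6, hence P_{Borealis} = 53.8.

53.8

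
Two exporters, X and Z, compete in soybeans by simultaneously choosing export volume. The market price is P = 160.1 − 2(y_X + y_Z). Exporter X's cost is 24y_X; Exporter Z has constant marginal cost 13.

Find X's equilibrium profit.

869.445

Exporter X's profit: π = y_X(160.1 − 2(y_X + y_Z)) − 24y_X.
∂π/∂y_X = 136.1 − 4y_X − 2y_Z = 0, so y_X = 34.025 − 0.5y_Z.
By the same steps for Z: y_Z = 36.775 − 0.5y_X.
Plugging y_Z into X's best response: y_X = 34.025 − 0.5(36.775 − 0.5y_X) ⇒ 0.75y_X = 15.6375, so y_X = 20.85.
Then y_Z = 36.775 − 0.5·20.85 = 26.35.
Price P = 160.1 − 2·47.2 = 65.7.
X's profit: (65.7 − 24)·20.85 = 869.445.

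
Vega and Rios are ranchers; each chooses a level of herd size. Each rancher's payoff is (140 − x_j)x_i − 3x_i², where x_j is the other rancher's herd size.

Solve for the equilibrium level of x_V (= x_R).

20

Vega's payoff is (140 − x_R)x_V − 3x_V².
∂π/∂x_V = 140 − x_R − 6x_V = 0, so x_V = 70/3 − (1/6)x_R.
Setting x_V = x_R in the reaction function: x_V = 70/3 − (1/6)x_V, so x_V = (70/3) / (7/6) = 20.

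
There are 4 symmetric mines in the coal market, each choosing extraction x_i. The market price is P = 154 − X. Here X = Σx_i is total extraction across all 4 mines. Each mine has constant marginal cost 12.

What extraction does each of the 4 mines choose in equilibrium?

A representative mine's profit is π_i = x_i(154 − X) − 12x_i, with X = x_i + Σ_{j≠i} x_j.
First-order condition: 142 − 2x_i − Σ_{j≠i} x_j = 0.
With identical mines, set every x_j = x: then 142 − 2x − 3x = 0, i.e. x = 142/5 = 28.4.

28.4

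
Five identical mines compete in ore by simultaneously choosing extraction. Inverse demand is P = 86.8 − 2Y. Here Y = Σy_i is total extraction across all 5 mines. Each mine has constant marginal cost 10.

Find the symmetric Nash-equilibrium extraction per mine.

A representative mine's profit is π_i = y_i(86.8 − 2Y) − 10y_i, with Y = y_i + Σ_{j≠i} y_j.
First-order condition: 76.8 − 4y_i − 2Σ_{j≠i} y_j = 0.
With identical mines, set every y_j = y: then 76.8 − 4y − 8y = 0, i.e. y = 76.8/12 = 6.4.

6.4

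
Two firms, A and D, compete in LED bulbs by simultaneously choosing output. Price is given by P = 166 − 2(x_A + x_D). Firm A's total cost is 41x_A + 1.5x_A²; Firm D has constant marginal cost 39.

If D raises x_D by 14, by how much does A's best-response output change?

-4

Firm A's profit: π = x_A(166 − 2(x_A + x_D)) − 41x_A − 1.5x_A².
∂π/∂x_A = 125 − 7x_A − 2x_D = 0, so x_A = 125/7 − (2/7)x_D.
The reaction-function slope is −2/7, so a 14-unit rise in x_D moves x_A by −2/7 × 14 = −4. A's best response falls — the actions are strategic substitutes.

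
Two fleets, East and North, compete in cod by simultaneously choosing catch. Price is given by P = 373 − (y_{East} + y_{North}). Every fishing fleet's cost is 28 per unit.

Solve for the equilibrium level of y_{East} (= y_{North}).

Fishing fleet East's profit: π = y_{East}(373 − (y_{East} + y_{North})) − 28y_{East}.
∂π/∂y_{East} = 345 − 2y_{East} − y_{North} = 0, so y_{East} = 172.5 − 0.5y_{North}.
By symmetry y_{North} = y_{East}; substituting into the reaction function, 1.5y_{East} = 172.5 and y_{East} = 115.

115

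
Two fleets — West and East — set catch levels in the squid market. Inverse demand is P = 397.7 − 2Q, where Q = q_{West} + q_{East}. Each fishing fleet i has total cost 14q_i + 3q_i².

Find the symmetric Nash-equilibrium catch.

31.975

Fishing fleet West's profit: π = q_{West}(397.7 − 2(q_{West} + q_{East})) − 14q_{West} − 3q_{West}².
∂π/∂q_{West} = 383.7 − 10q_{West} − 2q_{East} = 0, so q_{West} = 38.37 − 0.2q_{East}.
Setting q_{West} = q_{East} in the reaction function: q_{West} = 38.37 − 0.2q_{West}, so q_{West} = 38.37 / 1.2 = 31.975.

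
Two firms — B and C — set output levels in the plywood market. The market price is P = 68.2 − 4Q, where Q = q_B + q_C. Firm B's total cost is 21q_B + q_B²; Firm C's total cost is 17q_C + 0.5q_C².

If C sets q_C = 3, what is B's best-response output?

Firm B's profit: π = q_B(68.2 − 4(q_B + q_C)) − 21q_B − q_B².
∂π/∂q_B = 47.2 − 10q_B − 4q_C = 0, so q_B = 4.72 − 0.4q_C.
At q_C = 3: q_B = 4.72 − 0.4·3 = 3.52.

3.52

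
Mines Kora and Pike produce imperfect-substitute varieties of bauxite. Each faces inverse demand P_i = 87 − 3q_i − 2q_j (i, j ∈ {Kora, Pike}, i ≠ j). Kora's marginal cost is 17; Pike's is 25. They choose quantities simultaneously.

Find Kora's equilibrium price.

44.75

Mine Kora's profit: π = q_{Kora}(87 − 3q_{Kora} − 2q_{Pike}) − 17q_{Kora}.
∂π/∂q_{Kora} = 70 − 6q_{Kora} − 2q_{Pike} = 0 ⇒ q_{Kora} = 35/3 − (1/3)q_{Pike}.
Similarly q_{Pike} = 31/3 − (1/3)q_{Kora}.
Solving the two reaction functions simultaneously: (1 − (−1/3)(−1/3))q_{Kora} = 35/3 − (1/3)·(31/3), so (8/9)q_{Kora} = 74/9 and q_{Kora} = 9.25.
Then q_{Pike} = 31/3 − (1/3)·9.25 = 7.25.
P_{Kora} = 87 − 3·9.25 − 2·7.25 = 44.75.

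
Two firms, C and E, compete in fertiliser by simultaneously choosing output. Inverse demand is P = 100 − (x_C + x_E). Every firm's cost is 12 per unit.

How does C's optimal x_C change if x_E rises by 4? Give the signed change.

-2

Firm C's profit: π = x_C(100 − (x_C + x_E)) − 12x_C.
∂π/∂x_C = 88 − 2x_C − x_E = 0, so x_C = 44 − 0.5x_E.
The reaction-function slope is −0.5, so a 4-unit rise in x_E moves x_C by −0.5 × 4 = −2. C's best response falls — the actions are strategic substitutes.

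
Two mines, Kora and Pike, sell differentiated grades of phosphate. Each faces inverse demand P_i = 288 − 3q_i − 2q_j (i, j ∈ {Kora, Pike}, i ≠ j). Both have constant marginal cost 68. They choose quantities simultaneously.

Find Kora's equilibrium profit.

Mine Kora's profit: π = q_{Kora}(288 − 3q_{Kora} − 2q_{Pike}) − 68q_{Kora}.
∂π/∂q_{Kora} = 220 − 6q_{Kora} − 2q_{Pike} = 0 ⇒ q_{Kora} = 110/3 − (1/3)q_{Pike}.
The game is symmetric, so in equilibrium q_{Pike} = q_{Kora}: the reaction function gives (4/3)q_{Kora} = 110/3, hence q_{Kora} = 27.5.
P_{Kora} = 288 − 3·27.5 − 2·27.5 = 150.5.
Profit = (150.5 − 68)·27.5 = 2268.75.

2268.75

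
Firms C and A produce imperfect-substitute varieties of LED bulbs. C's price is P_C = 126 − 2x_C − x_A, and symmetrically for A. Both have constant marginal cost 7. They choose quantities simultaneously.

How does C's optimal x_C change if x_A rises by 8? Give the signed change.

-2

Firm C's profit: π = x_C(126 − 2x_C − x_A) − 7x_C.
∂π/∂x_C = 119 − 4x_C − x_A = 0 ⇒ x_C = 29.75 − 0.25x_A.
The reaction-function slope is −0.25, so an 8-unit rise in x_A moves x_C by −0.25 × 8 = −2. C's best response falls — the actions are strategic substitutes.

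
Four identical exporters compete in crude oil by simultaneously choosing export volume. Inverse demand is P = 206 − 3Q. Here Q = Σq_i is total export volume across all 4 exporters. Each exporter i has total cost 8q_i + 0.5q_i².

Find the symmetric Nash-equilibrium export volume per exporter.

12.375

A representative exporter's profit is π_i = q_i(206 − 3Q) − 8q_i − 0.5q_i², with Q = q_i + Σ_{j≠i} q_j.
First-order condition: 198 − 7q_i − 3Σ_{j≠i} q_j = 0.
Imposing symmetry (q_j = q for all j) turns Σ_{j≠i} q_j into 3q, so 198 = 16q and q = 12.375.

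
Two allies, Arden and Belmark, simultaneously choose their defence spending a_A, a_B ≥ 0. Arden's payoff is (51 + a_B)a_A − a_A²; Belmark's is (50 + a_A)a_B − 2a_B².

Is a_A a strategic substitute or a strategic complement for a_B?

strategic complements

Expanding Arden's payoff: 51a_A + a_Ba_A − a_A².
∂π/∂a_A = 51 + a_B − 2a_A = 0, so a_A = 25.5 + 0.5a_B.
The best-response slope da_A/da_B = 0.5 > 0: the reaction function is upward-sloping, so the choices are strategic complements.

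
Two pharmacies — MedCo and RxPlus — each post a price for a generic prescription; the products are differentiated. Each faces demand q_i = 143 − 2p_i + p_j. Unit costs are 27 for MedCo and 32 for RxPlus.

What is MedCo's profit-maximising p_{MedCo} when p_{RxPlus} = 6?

MedCo's profit: π = (p_{MedCo} − 27)(143 − 2p_{MedCo} + p_{RxPlus}).
∂π/∂p_{MedCo} = 197 − 4p_{MedCo} + p_{RxPlus} = 0 ⇒ p_{MedCo} = 49.25 + 0.25p_{RxPlus}.
At p_{RxPlus} = 6: p_{MedCo} = 49.25 + 0.25·6 = 50.75.

50.75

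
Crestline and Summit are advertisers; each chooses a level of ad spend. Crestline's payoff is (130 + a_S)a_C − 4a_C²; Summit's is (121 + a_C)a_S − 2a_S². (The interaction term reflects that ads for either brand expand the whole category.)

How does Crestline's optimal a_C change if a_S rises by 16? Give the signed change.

Expanding Crestline's payoff: 130a_C + a_Sa_C − 4a_C².
∂π/∂a_C = 130 + a_S − 8a_C = 0, so a_C = 16.25 + 0.125a_S.
The reaction-function slope is 0.125, so a 16-unit rise in a_S moves a_C by 0.125 × 16 = 2. Crestline's best response rises — the actions are strategic complements.

2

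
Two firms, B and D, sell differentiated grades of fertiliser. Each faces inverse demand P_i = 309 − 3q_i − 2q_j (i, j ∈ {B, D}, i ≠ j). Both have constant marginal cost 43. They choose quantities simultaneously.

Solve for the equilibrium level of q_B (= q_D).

33.25

Firm B's profit: π = q_B(309 − 3q_B − 2q_D) − 43q_B.
∂π/∂q_B = 266 − 6q_B − 2q_D = 0 ⇒ q_B = 133/3 − (1/3)q_D.
By symmetry q_D = q_B; substituting into the reaction function, (4/3)q_B = 133/3 and q_B = 33.25.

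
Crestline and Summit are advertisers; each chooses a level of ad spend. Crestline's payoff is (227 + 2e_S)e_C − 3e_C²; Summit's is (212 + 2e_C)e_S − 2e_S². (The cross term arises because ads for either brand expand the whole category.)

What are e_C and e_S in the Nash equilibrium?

Expanding Crestline's payoff: 227e_C + 2e_Se_C − 3e_C².
∂π/∂e_C = 227 + 2e_S − 6e_C = 0, so e_C = 227/6 + (1/3)e_S.
Likewise for Summit: e_S = 53 + 0.5e_C.
Substituting the second reaction function into the first: e_C = 227/6 + (1/3)(53 + 0.5e_C), which gives (5/6)e_C = 55.5 ⇒ e_C = 66.6.
Then e_S = 53 + 0.5·66.6 = 86.3.

66.6, 86.3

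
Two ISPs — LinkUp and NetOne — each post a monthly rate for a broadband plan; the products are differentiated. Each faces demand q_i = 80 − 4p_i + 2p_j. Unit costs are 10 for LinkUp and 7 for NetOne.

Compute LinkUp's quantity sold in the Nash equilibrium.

LinkUp's profit: π = (p_{LinkUp} − 10)(80 − 4p_{LinkUp} + 2p_{NetOne}).
∂π/∂p_{LinkUp} = 120 − 8p_{LinkUp} + 2p_{NetOne} = 0 ⇒ p_{LinkUp} = 15 + 0.25p_{NetOne}.
Similarly p_{NetOne} = 13.5 + 0.25p_{LinkUp}.
Plugging p_{NetOne} into LinkUp's best response: p_{LinkUp} = 15 + 0.25(13.5 + 0.25p_{LinkUp}) ⇒ 0.9375p_{LinkUp} = 18.375, so p_{LinkUp} = 19.6.
Then p_{NetOne} = 13.5 + 0.25·19.6 = 18.4.
q_{LinkUp} = 80 − 4·19.6 + 2·18.4 = 38.4.

38.4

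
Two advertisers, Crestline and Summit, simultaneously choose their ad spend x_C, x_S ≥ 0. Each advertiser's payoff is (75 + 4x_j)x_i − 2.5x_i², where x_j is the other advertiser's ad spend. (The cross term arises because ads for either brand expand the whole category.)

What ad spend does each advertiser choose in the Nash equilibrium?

Crestline's payoff is (75 + 4x_S)x_C − 2.5x_C².
∂π/∂x_C = 75 + 4x_S − 5x_C = 0, so x_C = 15 + 0.8x_S.
Setting x_C = x_S in the reaction function: x_C = 15 + 0.8x_C, so x_C = 15 / 0.2 = 75.

75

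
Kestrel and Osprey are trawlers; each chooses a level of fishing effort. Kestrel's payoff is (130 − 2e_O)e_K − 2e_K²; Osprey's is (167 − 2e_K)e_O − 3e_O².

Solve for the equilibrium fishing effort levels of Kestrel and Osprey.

Expanding Kestrel's payoff: 130e_K − 2e_Oe_K − 2e_K².
∂π/∂e_K = 130 − 2e_O − 4e_K = 0, so e_K = 32.5 − 0.5e_O.
Likewise for Osprey: e_O = 167/6 − (1/3)e_K.
Plugging e_O into Kestrel's best response: e_K = 32.5 − 0.5(167/6 − (1/3)e_K) ⇒ (5/6)e_K = 223/12, so e_K = 22.3.
Then e_O = 167/6 − (1/3)·22.3 = 20.4.

22.3, 20.4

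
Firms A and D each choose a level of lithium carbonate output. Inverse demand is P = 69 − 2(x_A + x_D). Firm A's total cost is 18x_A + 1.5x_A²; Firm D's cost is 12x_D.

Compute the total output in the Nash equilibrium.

Firm A's profit: π = x_A(69 − 2(x_A + x_D)) − 18x_A − 1.5x_A².
∂π/∂x_A = 51 − 7x_A − 2x_D = 0, so x_A = 51/7 − (2/7)x_D.
For D: ∂π/∂x_D = 57 − 4x_D − 2x_A = 0 ⇒ x_D = 14.25 − 0.5x_A.
Plugging x_D into A's best response: x_A = 51/7 − (2/7)(14.25 − 0.5x_A) ⇒ (6/7)x_A = 45/14, so x_A = 3.75.
Then x_D = 14.25 − 0.5·3.75 = 12.375.
Total output: 3.75 + 12.375 = 16.125.

16.125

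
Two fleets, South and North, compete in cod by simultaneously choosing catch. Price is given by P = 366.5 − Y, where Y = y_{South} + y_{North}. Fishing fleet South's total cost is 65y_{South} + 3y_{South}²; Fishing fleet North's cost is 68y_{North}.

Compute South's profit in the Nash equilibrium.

1648.36

Fishing fleet South's profit: π = y_{South}(366.5 − (y_{South} + y_{North})) − 65y_{South} − 3y_{South}².
∂π/∂y_{South} = 301.5 − 8y_{South} − y_{North} = 0, so y_{South} = 37.6875 − 0.125y_{North}.
For North: ∂π/∂y_{North} = 298.5 − 2y_{North} − y_{South} = 0 ⇒ y_{North} = 149.25 − 0.5y_{South}.
Solving the two reaction functions simultaneously: (1 − (−0.125)(−0.5))y_{South} = 37.6875 − 0.125·149.25, so 0.9375y_{South} = 609/32 and y_{South} = 20.3.
Then y_{North} = 149.25 − 0.5·20.3 = 139.1.
Price P = 366.5 − 159.4 = 207.1.
South's profit: (207.1 − 65)·20.3 − 3(20.3)² = 1648.36.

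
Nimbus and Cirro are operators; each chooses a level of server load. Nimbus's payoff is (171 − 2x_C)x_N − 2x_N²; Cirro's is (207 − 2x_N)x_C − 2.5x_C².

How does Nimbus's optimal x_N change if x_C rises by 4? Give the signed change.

Expanding Nimbus's payoff: 171x_N − 2x_Cx_N − 2x_N².
∂π/∂x_N = 171 − 2x_C − 4x_N = 0, so x_N = 42.75 − 0.5x_C.
The reaction-function slope is −0.5, so a 4-unit rise in x_C moves x_N by −0.5 × 4 = −2. Nimbus's best response falls — the actions are strategic substitutes.

-2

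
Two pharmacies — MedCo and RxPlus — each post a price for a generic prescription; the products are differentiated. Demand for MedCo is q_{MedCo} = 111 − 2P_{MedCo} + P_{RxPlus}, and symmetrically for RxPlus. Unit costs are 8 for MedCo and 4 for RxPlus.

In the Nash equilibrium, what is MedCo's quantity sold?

67.6

MedCo's profit: π = (P_{MedCo} − 8)(111 − 2P_{MedCo} + P_{RxPlus}).
∂π/∂P_{MedCo} = 127 − 4P_{MedCo} + P_{RxPlus} = 0 ⇒ P_{MedCo} = 31.75 + 0.25P_{RxPlus}.
Similarly P_{RxPlus} = 29.75 + 0.25P_{MedCo}.
Solving the two reaction functions simultaneously: (1 − (0.25)(0.25))P_{MedCo} = 31.75 + 0.25·29.75, so 0.9375P_{MedCo} = 39.1875 and P_{MedCo} = 41.8.
Then P_{RxPlus} = 29.75 + 0.25·41.8 = 40.2.
q_{MedCo} = 111 − 2·41.8 + 40.2 = 67.6.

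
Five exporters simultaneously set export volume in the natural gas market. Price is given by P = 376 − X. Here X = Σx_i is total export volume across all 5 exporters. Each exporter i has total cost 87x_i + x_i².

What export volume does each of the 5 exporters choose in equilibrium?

A representative exporter's profit is π_i = x_i(376 − X) − 87x_i − x_i², with X = x_i + Σ_{j≠i} x_j.
First-order condition: 289 − 4x_i − Σ_{j≠i} x_j = 0.
In a symmetric equilibrium every exporter chooses the same x, so Σ_{j≠i} x_j = 4x. The condition becomes 289 − 8x = 0, giving x = 289/8 = 36.125.

36.125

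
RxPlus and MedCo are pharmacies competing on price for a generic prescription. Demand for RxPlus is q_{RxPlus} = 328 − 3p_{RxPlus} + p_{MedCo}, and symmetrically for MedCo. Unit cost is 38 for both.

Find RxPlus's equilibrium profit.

7620.48

RxPlus's profit: π = (p_{RxPlus} − 38)(328 − 3p_{RxPlus} + p_{MedCo}).
∂π/∂p_{RxPlus} = 442 − 6p_{RxPlus} + p_{MedCo} = 0 ⇒ p_{RxPlus} = 221/3 + (1/6)p_{MedCo}.
By symmetry p_{MedCo} = p_{RxPlus}; substituting into the reaction function, (5/6)p_{RxPlus} = 221/3 and p_{RxPlus} = 88.4.
q_{RxPlus} = 328 − 3·88.4 + 88.4 = 151.2.
Profit = (88.4 − 38)·151.2 = 7620.48.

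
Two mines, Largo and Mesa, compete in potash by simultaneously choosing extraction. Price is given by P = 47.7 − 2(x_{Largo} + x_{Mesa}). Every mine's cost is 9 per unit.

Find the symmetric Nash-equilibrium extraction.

6.45

Mine Largo's profit: π = x_{Largo}(47.7 − 2(x_{Largo} + x_{Mesa})) − 9x_{Largo}.
∂π/∂x_{Largo} = 38.7 − 4x_{Largo} − 2x_{Mesa} = 0, so x_{Largo} = 9.675 − 0.5x_{Mesa}.
By symmetry x_{Mesa} = x_{Largo}; substituting into the reaction function, 1.5x_{Largo} = 9.675 and x_{Largo} = 6.45.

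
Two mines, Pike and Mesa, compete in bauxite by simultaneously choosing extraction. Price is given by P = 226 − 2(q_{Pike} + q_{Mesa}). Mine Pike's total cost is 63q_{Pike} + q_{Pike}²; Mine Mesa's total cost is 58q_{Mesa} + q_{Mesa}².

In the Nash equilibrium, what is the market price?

Mine Pike's profit: π = q_{Pike}(226 − 2(q_{Pike} + q_{Mesa})) − 63q_{Pike} − q_{Pike}².
∂π/∂q_{Pike} = 163 − 6q_{Pike} − 2q_{Mesa} = 0, so q_{Pike} = 163/6 − (1/3)q_{Mesa}.
By the same steps for Mesa: q_{Mesa} = 28 − (1/3)q_{Pike}.
Substituting the second reaction function into the first: q_{Pike} = 163/6 − (1/3)(28 − (1/3)q_{Pike}), which gives (8/9)q_{Pike} = 107/6 ⇒ q_{Pike} = 20.0625.
Then q_{Mesa} = 28 − (1/3)·20.0625 = 21.3125.
Equilibrium price: P = 226 − 2·41.375 = 143.25.

143.25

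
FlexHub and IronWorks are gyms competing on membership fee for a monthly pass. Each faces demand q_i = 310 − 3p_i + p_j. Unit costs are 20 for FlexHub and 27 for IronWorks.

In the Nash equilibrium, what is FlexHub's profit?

FlexHub's profit: π = (p_{FlexHub} − 20)(310 − 3p_{FlexHub} + p_{IronWorks}).
∂π/∂p_{FlexHub} = 370 − 6p_{FlexHub} + p_{IronWorks} = 0 ⇒ p_{FlexHub} = 185/3 + (1/6)p_{IronWorks}.
Similarly p_{IronWorks} = 391/6 + (1/6)p_{FlexHub}.
Plugging p_{IronWorks} into FlexHub's best response: p_{FlexHub} = 185/3 + (1/6)(391/6 + (1/6)p_{FlexHub}) ⇒ (35/36)p_{FlexHub} = 2611/36, so p_{FlexHub} = 74.6.
Then p_{IronWorks} = 391/6 + (1/6)·74.6 = 77.6.
q_{FlexHub} = 310 − 3·74.6 + 77.6 = 163.8.
Profit = (74.6 − 20)·163.8 = 8943.48.

8943.48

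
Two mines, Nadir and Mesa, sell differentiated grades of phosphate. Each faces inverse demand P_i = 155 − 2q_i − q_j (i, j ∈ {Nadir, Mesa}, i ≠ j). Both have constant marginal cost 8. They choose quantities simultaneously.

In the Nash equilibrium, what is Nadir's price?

Mine Nadir's profit: π = q_{Nadir}(155 − 2q_{Nadir} − q_{Mesa}) − 8q_{Nadir}.
∂π/∂q_{Nadir} = 147 − 4q_{Nadir} − q_{Mesa} = 0 ⇒ q_{Nadir} = 36.75 − 0.25q_{Mesa}.
By symmetry q_{Mesa} = q_{Nadir}; substituting into the reaction function, 1.25q_{Nadir} = 36.75 and q_{Nadir} = 29.4.
P_{Nadir} = 155 − 2·29.4 − 29.4 = 66.8.

66.8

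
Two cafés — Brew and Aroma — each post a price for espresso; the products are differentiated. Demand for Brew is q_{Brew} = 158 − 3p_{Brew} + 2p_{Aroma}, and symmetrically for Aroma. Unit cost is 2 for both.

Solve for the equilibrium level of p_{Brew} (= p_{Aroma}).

41

Brew's profit: π = (p_{Brew} − 2)(158 − 3p_{Brew} + 2p_{Aroma}).
∂π/∂p_{Brew} = 164 − 6p_{Brew} + 2p_{Aroma} = 0 ⇒ p_{Brew} = 82/3 + (1/3)p_{Aroma}.
Setting p_{Brew} = p_{Aroma} in the reaction function: p_{Brew} = 82/3 + (1/3)p_{Brew}, so p_{Brew} = (82/3) / (2/3) = 41.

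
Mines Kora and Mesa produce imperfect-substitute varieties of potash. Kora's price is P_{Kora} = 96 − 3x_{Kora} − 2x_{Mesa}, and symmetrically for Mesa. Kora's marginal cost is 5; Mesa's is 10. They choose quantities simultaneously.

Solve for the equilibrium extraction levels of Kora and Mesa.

11.6875, 10.4375

Mine Kora's profit: π = x_{Kora}(96 − 3x_{Kora} − 2x_{Mesa}) − 5x_{Kora}.
∂π/∂x_{Kora} = 91 − 6x_{Kora} − 2x_{Mesa} = 0 ⇒ x_{Kora} = 91/6 − (1/3)x_{Mesa}.
Similarly x_{Mesa} = 43/3 − (1/3)x_{Kora}.
Substituting the second reaction function into the first: x_{Kora} = 91/6 − (1/3)(43/3 − (1/3)x_{Kora}), which gives (8/9)x_{Kora} = 187/18 ⇒ x_{Kora} = 11.6875.
Then x_{Mesa} = 43/3 − (1/3)·11.6875 = 10.4375.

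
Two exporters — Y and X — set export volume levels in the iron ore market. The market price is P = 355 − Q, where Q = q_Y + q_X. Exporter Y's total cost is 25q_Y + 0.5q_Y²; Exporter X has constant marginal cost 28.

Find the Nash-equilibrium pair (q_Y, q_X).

66.6, 130.2

Exporter Y's profit: π = q_Y(355 − (q_Y + q_X)) − 25q_Y − 0.5q_Y².
∂π/∂q_Y = 330 − 3q_Y − q_X = 0, so q_Y = 110 − (1/3)q_X.
For X: ∂π/∂q_X = 327 − 2q_X − q_Y = 0 ⇒ q_X = 163.5 − 0.5q_Y.
Substituting the second reaction function into the first: q_Y = 110 − (1/3)(163.5 − 0.5q_Y), which gives (5/6)q_Y = 55.5 ⇒ q_Y = 66.6.
Then q_X = 163.5 − 0.5·66.6 = 130.2.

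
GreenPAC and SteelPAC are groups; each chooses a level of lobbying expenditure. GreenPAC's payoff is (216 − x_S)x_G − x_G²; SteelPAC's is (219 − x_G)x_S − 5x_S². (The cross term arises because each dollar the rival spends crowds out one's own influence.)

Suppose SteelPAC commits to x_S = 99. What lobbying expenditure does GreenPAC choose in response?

Expanding GreenPAC's payoff: 216x_G − x_Sx_G − x_G².
∂π/∂x_G = 216 − x_S − 2x_G = 0, so x_G = 108 − 0.5x_S.
At x_S = 99: x_G = 108 − 0.5·99 = 58.5.

58.5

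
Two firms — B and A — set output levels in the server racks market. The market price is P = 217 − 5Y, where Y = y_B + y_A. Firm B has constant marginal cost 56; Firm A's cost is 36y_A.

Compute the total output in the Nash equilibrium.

22.8

Firm B's profit: π = y_B(217 − 5(y_B + y_A)) − 56y_B.
∂π/∂y_B = 161 − 10y_B − 5y_A = 0, so y_B = 16.1 − 0.5y_A.
By the same steps for A: y_A = 18.1 − 0.5y_B.
Substituting the second reaction function into the first: y_B = 16.1 − 0.5(18.1 − 0.5y_B), which gives 0.75y_B = 7.05 ⇒ y_B = 9.4.
Then y_A = 18.1 − 0.5·9.4 = 13.4.
Total output: 9.4 + 13.4 = 22.8.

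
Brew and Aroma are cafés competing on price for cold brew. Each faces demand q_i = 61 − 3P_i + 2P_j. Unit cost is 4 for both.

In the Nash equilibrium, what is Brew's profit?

609.1875

Brew's profit: π = (P_{Brew} − 4)(61 − 3P_{Brew} + 2P_{Aroma}).
∂π/∂P_{Brew} = 73 − 6P_{Brew} + 2P_{Aroma} = 0 ⇒ P_{Brew} = 73/6 + (1/3)P_{Aroma}.
By symmetry P_{Aroma} = P_{Brew}; substituting into the reaction function, (2/3)P_{Brew} = 73/6 and P_{Brew} = 18.25.
q_{Brew} = 61 − 3·18.25 + 2·18.25 = 42.75.
Profit = (18.25 − 4)·42.75 = 609.1875.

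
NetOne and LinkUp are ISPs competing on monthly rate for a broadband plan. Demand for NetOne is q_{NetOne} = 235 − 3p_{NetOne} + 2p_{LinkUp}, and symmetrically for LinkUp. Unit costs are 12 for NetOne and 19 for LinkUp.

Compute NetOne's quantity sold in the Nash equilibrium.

171.1875

NetOne's profit: π = (p_{NetOne} − 12)(235 − 3p_{NetOne} + 2p_{LinkUp}).
∂π/∂p_{NetOne} = 271 − 6p_{NetOne} + 2p_{LinkUp} = 0 ⇒ p_{NetOne} = 271/6 + (1/3)p_{LinkUp}.
Similarly p_{LinkUp} = 146/3 + (1/3)p_{NetOne}.
Substituting the second reaction function into the first: p_{NetOne} = 271/6 + (1/3)(146/3 + (1/3)p_{NetOne}), which gives (8/9)p_{NetOne} = 1105/18 ⇒ p_{NetOne} = 69.0625.
Then p_{LinkUp} = 146/3 + (1/3)·69.0625 = 71.6875.
q_{NetOne} = 235 − 3·69.0625 + 2·71.6875 = 171.1875.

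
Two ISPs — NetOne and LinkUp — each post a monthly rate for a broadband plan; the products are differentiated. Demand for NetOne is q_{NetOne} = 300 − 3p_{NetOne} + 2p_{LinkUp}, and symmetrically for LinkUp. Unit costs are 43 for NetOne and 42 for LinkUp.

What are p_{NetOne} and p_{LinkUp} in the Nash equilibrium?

107.0625, 106.6875

NetOne's profit: π = (p_{NetOne} − 43)(300 − 3p_{NetOne} + 2p_{LinkUp}).
∂π/∂p_{NetOne} = 429 − 6p_{NetOne} + 2p_{LinkUp} = 0 ⇒ p_{NetOne} = 71.5 + (1/3)p_{LinkUp}.
Similarly p_{LinkUp} = 71 + (1/3)p_{NetOne}.
Plugging p_{LinkUp} into NetOne's best response: p_{NetOne} = 71.5 + (1/3)(71 + (1/3)p_{NetOne}) ⇒ (8/9)p_{NetOne} = 571/6, so p_{NetOne} = 107.0625.
Then p_{LinkUp} = 71 + (1/3)·107.0625 = 106.6875.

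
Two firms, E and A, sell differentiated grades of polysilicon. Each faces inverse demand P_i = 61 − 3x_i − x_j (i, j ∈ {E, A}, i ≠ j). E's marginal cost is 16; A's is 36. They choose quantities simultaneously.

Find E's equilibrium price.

37

Firm E's profit: π = x_E(61 − 3x_E − x_A) − 16x_E.
∂π/∂x_E = 45 − 6x_E − x_A = 0 ⇒ x_E = 7.5 − (1/6)x_A.
Similarly x_A = 25/6 − (1/6)x_E.
Plugging x_A into E's best response: x_E = 7.5 − (1/6)(25/6 − (1/6)x_E) ⇒ (35/36)x_E = 245/36, so x_E = 7.
Then x_A = 25/6 − (1/6)·7 = 3.
P_E = 61 − 3·7 − 3 = 37.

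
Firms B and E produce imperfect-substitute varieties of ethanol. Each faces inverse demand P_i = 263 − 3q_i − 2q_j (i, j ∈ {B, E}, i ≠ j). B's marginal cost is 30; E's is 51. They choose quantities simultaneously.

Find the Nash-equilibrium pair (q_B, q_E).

30.4375, 25.1875

Firm B's profit: π = q_B(263 − 3q_B − 2q_E) − 30q_B.
∂π/∂q_B = 233 − 6q_B − 2q_E = 0 ⇒ q_B = 233/6 − (1/3)q_E.
Similarly q_E = 106/3 − (1/3)q_B.
Solving the two reaction functions simultaneously: (1 − (−1/3)(−1/3))q_B = 233/6 − (1/3)·(106/3), so (8/9)q_B = 487/18 and q_B = 30.4375.
Then q_E = 106/3 − (1/3)·30.4375 = 25.1875.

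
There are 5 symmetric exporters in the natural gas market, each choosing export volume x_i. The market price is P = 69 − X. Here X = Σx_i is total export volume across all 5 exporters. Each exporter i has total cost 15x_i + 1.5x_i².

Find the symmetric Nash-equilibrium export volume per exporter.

6

A representative exporter's profit is π_i = x_i(69 − X) − 15x_i − 1.5x_i², with X = x_i + Σ_{j≠i} x_j.
First-order condition: 54 − 5x_i − Σ_{j≠i} x_j = 0.
Imposing symmetry (x_j = x for all j) turns Σ_{j≠i} x_j into 4x, so 54 = 9x and x = 6.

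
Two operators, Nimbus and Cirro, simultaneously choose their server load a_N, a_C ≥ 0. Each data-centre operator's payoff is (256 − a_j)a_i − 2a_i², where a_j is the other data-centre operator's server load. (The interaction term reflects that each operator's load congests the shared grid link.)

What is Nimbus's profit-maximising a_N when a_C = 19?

59.25

Nimbus's payoff is (256 − a_C)a_N − 2a_N².
∂π/∂a_N = 256 − a_C − 4a_N = 0, so a_N = 64 − 0.25a_C.
At a_C = 19: a_N = 64 − 0.25·19 = 59.25.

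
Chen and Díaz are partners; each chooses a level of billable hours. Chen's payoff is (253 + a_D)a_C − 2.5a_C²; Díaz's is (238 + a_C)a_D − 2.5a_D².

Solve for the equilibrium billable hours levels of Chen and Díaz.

62.625, 60.125

Expanding Chen's payoff: 253a_C + a_Da_C − 2.5a_C².
∂π/∂a_C = 253 + a_D − 5a_C = 0, so a_C = 50.6 + 0.2a_D.
Likewise for Díaz: a_D = 47.6 + 0.2a_C.
Solving the two reaction functions simultaneously: (1 − (0.2)(0.2))a_C = 50.6 + 0.2·47.6, so 0.96a_C = 60.12 and a_C = 62.625.
Then a_D = 47.6 + 0.2·62.625 = 60.125.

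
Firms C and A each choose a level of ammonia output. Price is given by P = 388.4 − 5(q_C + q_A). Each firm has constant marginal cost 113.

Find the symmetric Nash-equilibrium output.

Firm C's profit: π = q_C(388.4 − 5(q_C + q_A)) − 113q_C.
∂π/∂q_C = 275.4 − 10q_C − 5q_A = 0, so q_C = 27.54 − 0.5q_A.
By symmetry q_A = q_C; substituting into the reaction function, 1.5q_C = 27.54 and q_C = 18.36.

18.36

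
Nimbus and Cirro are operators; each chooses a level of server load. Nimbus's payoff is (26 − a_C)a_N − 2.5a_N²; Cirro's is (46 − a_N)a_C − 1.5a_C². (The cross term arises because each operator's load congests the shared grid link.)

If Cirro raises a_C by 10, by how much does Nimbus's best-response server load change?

Expanding Nimbus's payoff: 26a_N − a_Ca_N − 2.5a_N².
∂π/∂a_N = 26 − a_C − 5a_N = 0, so a_N = 5.2 − 0.2a_C.
The reaction-function slope is −0.2, so a 10-unit rise in a_C moves a_N by −0.2 × 10 = −2. Nimbus's best response falls — the actions are strategic substitutes.

-2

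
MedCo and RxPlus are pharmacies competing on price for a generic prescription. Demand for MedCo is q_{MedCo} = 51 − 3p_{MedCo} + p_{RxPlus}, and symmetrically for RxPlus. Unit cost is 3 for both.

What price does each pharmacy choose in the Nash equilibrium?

MedCo's profit: π = (p_{MedCo} − 3)(51 − 3p_{MedCo} + p_{RxPlus}).
∂π/∂p_{MedCo} = 60 − 6p_{MedCo} + p_{RxPlus} = 0 ⇒ p_{MedCo} = 10 + (1/6)p_{RxPlus}.
By symmetry p_{RxPlus} = p_{MedCo}; substituting into the reaction function, (5/6)p_{MedCo} = 10 and p_{MedCo} = 12.

12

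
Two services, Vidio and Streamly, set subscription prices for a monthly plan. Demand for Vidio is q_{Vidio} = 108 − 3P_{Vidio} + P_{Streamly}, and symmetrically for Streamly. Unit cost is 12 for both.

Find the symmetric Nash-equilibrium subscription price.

28.8

Vidio's profit: π = (P_{Vidio} − 12)(108 − 3P_{Vidio} + P_{Streamly}).
∂π/∂P_{Vidio} = 144 − 6P_{Vidio} + P_{Streamly} = 0 ⇒ P_{Vidio} = 24 + (1/6)P_{Streamly}.
The game is symmetric, so in equilibrium P_{Streamly} = P_{Vidio}: the reaction function gives (5/6)P_{Vidio} = 24, hence P_{Vidio} = 28.8.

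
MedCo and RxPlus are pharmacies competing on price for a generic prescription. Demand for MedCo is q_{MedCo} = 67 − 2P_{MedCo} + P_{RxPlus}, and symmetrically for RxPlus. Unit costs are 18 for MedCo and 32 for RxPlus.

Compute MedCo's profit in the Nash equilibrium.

662.48

MedCo's profit: π = (P_{MedCo} − 18)(67 − 2P_{MedCo} + P_{RxPlus}).
∂π/∂P_{MedCo} = 103 − 4P_{MedCo} + P_{RxPlus} = 0 ⇒ P_{MedCo} = 25.75 + 0.25P_{RxPlus}.
Similarly P_{RxPlus} = 32.75 + 0.25P_{MedCo}.
Substituting the second reaction function into the first: P_{MedCo} = 25.75 + 0.25(32.75 + 0.25P_{MedCo}), which gives 0.9375P_{MedCo} = 33.9375 ⇒ P_{MedCo} = 36.2.
Then P_{RxPlus} = 32.75 + 0.25·36.2 = 41.8.
q_{MedCo} = 67 − 2·36.2 + 41.8 = 36.4.
Profit = (36.2 − 18)·36.4 = 662.48.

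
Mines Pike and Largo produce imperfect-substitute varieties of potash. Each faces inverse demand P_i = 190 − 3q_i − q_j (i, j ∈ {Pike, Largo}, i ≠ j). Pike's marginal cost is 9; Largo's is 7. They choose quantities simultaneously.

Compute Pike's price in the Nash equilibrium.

86.4

Mine Pike's profit: π = q_{Pike}(190 − 3q_{Pike} − q_{Largo}) − 9q_{Pike}.
∂π/∂q_{Pike} = 181 − 6q_{Pike} − q_{Largo} = 0 ⇒ q_{Pike} = 181/6 − (1/6)q_{Largo}.
Similarly q_{Largo} = 30.5 − (1/6)q_{Pike}.
Solving the two reaction functions simultaneously: (1 − (−1/6)(−1/6))q_{Pike} = 181/6 − (1/6)·30.5, so (35/36)q_{Pike} = 301/12 and q_{Pike} = 25.8.
Then q_{Largo} = 30.5 − (1/6)·25.8 = 26.2.
P_{Pike} = 190 − 3·25.8 − 26.2 = 86.4.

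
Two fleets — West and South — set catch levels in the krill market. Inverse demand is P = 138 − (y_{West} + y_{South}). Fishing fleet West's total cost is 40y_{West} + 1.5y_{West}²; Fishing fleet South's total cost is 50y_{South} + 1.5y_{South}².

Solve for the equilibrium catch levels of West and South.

16.75, 14.25

Fishing fleet West's profit: π = y_{West}(138 − (y_{West} + y_{South})) − 40y_{West} − 1.5y_{West}².
∂π/∂y_{West} = 98 − 5y_{West} − y_{South} = 0, so y_{West} = 19.6 − 0.2y_{South}.
By the same steps for South: y_{South} = 17.6 − 0.2y_{West}.
Plugging y_{South} into West's best response: y_{West} = 19.6 − 0.2(17.6 − 0.2y_{West}) ⇒ 0.96y_{West} = 16.08, so y_{West} = 16.75.
Then y_{South} = 17.6 − 0.2·16.75 = 14.25.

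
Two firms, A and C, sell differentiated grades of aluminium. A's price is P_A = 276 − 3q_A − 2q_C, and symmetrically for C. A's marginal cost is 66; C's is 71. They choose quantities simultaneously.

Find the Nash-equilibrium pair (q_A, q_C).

26.5625, 25.3125

Firm A's profit: π = q_A(276 − 3q_A − 2q_C) − 66q_A.
∂π/∂q_A = 210 − 6q_A − 2q_C = 0 ⇒ q_A = 35 − (1/3)q_C.
Similarly q_C = 205/6 − (1/3)q_A.
Solving the two reaction functions simultaneously: (1 − (−1/3)(−1/3))q_A = 35 − (1/3)·(205/6), so (8/9)q_A = 425/18 and q_A = 26.5625.
Then q_C = 205/6 − (1/3)·26.5625 = 25.3125.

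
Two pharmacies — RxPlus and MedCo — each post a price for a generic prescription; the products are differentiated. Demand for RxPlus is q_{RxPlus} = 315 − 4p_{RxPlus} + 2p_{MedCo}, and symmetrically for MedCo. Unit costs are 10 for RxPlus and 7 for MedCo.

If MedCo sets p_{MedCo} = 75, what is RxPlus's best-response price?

63.125

RxPlus's profit: π = (p_{RxPlus} − 10)(315 − 4p_{RxPlus} + 2p_{MedCo}).
∂π/∂p_{RxPlus} = 355 − 8p_{RxPlus} + 2p_{MedCo} = 0 ⇒ p_{RxPlus} = 44.375 + 0.25p_{MedCo}.
At p_{MedCo} = 75: p_{RxPlus} = 44.375 + 0.25·75 = 63.125.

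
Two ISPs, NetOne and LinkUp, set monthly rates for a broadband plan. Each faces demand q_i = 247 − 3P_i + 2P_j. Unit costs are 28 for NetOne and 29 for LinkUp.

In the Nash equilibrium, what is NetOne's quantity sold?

164.8125

NetOne's profit: π = (P_{NetOne} − 28)(247 − 3P_{NetOne} + 2P_{LinkUp}).
∂π/∂P_{NetOne} = 331 − 6P_{NetOne} + 2P_{LinkUp} = 0 ⇒ P_{NetOne} = 331/6 + (1/3)P_{LinkUp}.
Similarly P_{LinkUp} = 167/3 + (1/3)P_{NetOne}.
Plugging P_{LinkUp} into NetOne's best response: P_{NetOne} = 331/6 + (1/3)(167/3 + (1/3)P_{NetOne}) ⇒ (8/9)P_{NetOne} = 1327/18, so P_{NetOne} = 82.9375.
Then P_{LinkUp} = 167/3 + (1/3)·82.9375 = 83.3125.
q_{NetOne} = 247 − 3·82.9375 + 2·83.3125 = 164.8125.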